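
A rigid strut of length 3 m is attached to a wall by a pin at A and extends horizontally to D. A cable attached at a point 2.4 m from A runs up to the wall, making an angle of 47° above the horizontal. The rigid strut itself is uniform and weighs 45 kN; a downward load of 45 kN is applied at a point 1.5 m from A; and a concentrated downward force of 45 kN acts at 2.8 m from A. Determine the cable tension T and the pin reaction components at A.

T = 148.7 kN, A_x = 101.4 kN, A_y = 26.25 kN

ΣM about A: T·sin47°·2.4 − 45·1.5 − 45·1.5 − 45·2.8 = 0 → T = 261/(2.4·0.731354) = 148.697 ≈ 148.7 kN.
ΣF_x = 0: A_x − T·cos47° = 0 → A_x = 148.697 × 0.681998 = 101.4 kN.
ΣF_y = 0: A_y + T·sin47° − 45 − 45 − 45 = 0 → A_y = 135 − 148.697 × 0.731354 = 26.25 kN.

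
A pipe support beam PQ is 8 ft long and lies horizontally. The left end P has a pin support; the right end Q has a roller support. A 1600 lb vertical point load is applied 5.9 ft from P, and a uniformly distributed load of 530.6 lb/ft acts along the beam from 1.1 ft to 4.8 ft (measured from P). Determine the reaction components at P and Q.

P_x = 0, P_y = 1659 lb, Q_y = 1904 lb

Resultant of the distributed load: 530.6 × 3.7 = 1963.22 lb at 2.95 ft from P.
ΣM about P: Q_y·8 − 1600·5.9 − (530.6·3.7)·2.95 = 0 → Q_y = 15231.499/8 = 1903.94 ≈ 1904 lb.
ΣF_y = 0: P_y + 1903.94 − 1600 − 530.6·3.7 = 0 → P_y = 1659 lb.
ΣF_x = 0: no horizontal applied forces, so P_x = 0.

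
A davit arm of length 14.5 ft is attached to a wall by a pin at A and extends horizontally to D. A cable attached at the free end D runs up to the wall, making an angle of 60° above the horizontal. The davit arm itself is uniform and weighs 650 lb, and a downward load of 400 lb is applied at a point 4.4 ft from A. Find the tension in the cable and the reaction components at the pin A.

ΣM about A: T·sin60°·14.5 − 650·7.25 − 400·4.4 = 0 → T = 6472.5/(14.5·0.866025) = 515.435 ≈ 515.4 lb.
ΣF_x = 0: A_x − T·cos60° = 0 → A_x = 515.435 × 0.5 = 257.7 lb.
ΣF_y = 0: A_y + T·sin60° − 650 − 400 = 0 → A_y = 1050 − 515.435 × 0.866025 = 603.6 lb.

T = 515.4 lb, A_x = 257.7 lb, A_y = 603.6 lb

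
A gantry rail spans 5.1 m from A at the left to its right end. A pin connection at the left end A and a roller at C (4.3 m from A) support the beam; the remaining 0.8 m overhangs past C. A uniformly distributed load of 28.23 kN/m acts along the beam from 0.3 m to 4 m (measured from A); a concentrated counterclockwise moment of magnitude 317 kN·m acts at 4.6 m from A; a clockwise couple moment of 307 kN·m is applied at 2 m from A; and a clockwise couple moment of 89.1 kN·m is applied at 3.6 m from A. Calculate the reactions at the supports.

Resultant of the distributed load: 28.23 × 3.7 = 104.451 kN at 2.15 m from A.
Moments about A: C_y·4.3 − (28.23·3.7)·2.15 + 317 − 307 − 89.1 = 0 → C_y = 303.66965/4.3 = 70.6208 ≈ 70.62 kN.
ΣF_y = 0: A_y + 70.6208 − 28.23·3.7 = 0 → A_y = 33.83 kN.
ΣF_x = 0: no horizontal applied forces, so A_x = 0.

A_x = 0, A_y = 33.83 kN, C_y = 70.62 kN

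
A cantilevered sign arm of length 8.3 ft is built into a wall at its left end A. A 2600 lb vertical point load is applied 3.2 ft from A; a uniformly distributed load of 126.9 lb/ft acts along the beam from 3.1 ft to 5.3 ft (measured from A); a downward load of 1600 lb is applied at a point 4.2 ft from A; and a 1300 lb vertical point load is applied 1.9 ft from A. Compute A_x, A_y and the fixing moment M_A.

A_x = 0, A_y = 5779 lb, M_A = 18680 lb·ft

Resultant of the distributed load: 126.9 × 2.2 = 279.18 lb at 4.2 ft from A.
ΣF_x = 0: A_x = 0.
ΣF_y = 0: A_y − 2600 − 126.9·2.2 − 1600 − 1300 = 0 → A_y = 5779 lb.
ΣM about A: M_A − 2600·3.2 − (126.9·2.2)·4.2 − 1600·4.2 − 1300·1.9 = 0 → M_A = 18680 lb·ft.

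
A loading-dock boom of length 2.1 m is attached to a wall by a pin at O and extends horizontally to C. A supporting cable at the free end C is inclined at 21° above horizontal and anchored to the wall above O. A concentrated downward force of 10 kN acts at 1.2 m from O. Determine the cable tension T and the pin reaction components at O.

T = 15.95 kN, O_x = 14.89 kN, O_y = 4.286 kN

ΣM about O: T·sin21°·2.1 − 10·1.2 = 0 → T = 12/(2.1·0.358368) = 15.9453 ≈ 15.95 kN.
ΣF_x = 0: O_x − T·cos21° = 0 → O_x = 15.9453 × 0.93358 = 14.89 kN.
ΣF_y = 0: O_y + T·sin21° − 10 = 0 → O_y = 10 − 15.9453 × 0.358368 = 4.286 kN.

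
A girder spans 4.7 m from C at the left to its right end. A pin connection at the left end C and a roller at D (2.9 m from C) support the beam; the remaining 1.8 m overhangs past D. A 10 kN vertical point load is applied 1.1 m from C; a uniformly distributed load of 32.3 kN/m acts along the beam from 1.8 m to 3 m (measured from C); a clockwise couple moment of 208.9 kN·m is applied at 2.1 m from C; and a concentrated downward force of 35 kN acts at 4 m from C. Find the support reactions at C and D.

Resultant of the distributed load: 32.3 × 1.2 = 38.76 kN at 2.4 m from C.
Moments about C: D_y·2.9 − 10·1.1 − (32.3·1.2)·2.4 − 208.9 − 35·4 = 0 → D_y = 452.924/2.9 = 156.181 ≈ 156.2 kN.
ΣF_y = 0: C_y + 156.181 − 10 − 32.3·1.2 − 35 = 0 → C_y = -72.42 kN.
ΣF_x = 0: no horizontal applied forces, so C_x = 0.

C_x = 0, C_y = -72.42 kN, D_y = 156.2 kN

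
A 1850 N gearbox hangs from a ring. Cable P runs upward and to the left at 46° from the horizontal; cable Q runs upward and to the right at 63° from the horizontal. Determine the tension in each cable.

ΣF_x = 0: −T_P·cos46° + T_Q·cos63° = 0 → T_Q = 1.53012·T_P.
ΣF_y = 0: T_P·sin46° + T_Q·sin63° = 1850.
Substitute: T_P·(0.71934 + 1.53012·0.891007) = 1850 → T_P = 888.275 ≈ 888.3 N.
Then T_Q = 1.53012 × 888.275 = 1359 N.

T_P = 888.3 N, T_Q = 1359 N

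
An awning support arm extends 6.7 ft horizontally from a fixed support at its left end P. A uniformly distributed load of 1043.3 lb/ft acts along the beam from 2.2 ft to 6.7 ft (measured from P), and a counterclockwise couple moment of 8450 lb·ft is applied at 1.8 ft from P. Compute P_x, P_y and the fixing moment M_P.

Resultant of the distributed load: 1043.3 × 4.5 = 4694.85 lb at 4.45 ft from P.
ΣF_x = 0: P_x = 0.
ΣF_y = 0: P_y − 1043.3·4.5 = 0 → P_y = 4695 lb.
ΣM about P: M_P − (1043.3·4.5)·4.45 + 8450 = 0 → M_P = 12440 lb·ft.

P_x = 0, P_y = 4695 lb, M_P = 12440 lb·ft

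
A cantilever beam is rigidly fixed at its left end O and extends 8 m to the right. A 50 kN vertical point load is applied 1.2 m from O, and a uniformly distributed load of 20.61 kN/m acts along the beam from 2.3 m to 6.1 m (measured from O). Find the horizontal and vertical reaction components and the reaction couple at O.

Resultant of the distributed load: 20.61 × 3.8 = 78.318 kN at 4.2 m from O.
ΣF_x = 0: O_x = 0.
ΣF_y = 0: O_y − 50 − 20.61·3.8 = 0 → O_y = 128.3 kN.
ΣM about O: M_O − 50·1.2 − (20.61·3.8)·4.2 = 0 → M_O = 388.9 kN·m.

O_x = 0, O_y = 128.3 kN, M_O = 388.9 kN·m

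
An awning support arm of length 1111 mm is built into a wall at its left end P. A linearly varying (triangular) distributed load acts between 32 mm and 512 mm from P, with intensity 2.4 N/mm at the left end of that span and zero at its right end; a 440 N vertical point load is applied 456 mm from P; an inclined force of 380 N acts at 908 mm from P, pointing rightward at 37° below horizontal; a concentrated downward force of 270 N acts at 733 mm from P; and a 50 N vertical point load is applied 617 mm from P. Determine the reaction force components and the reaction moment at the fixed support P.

Resultant of the triangular load: ½ × 2.4 × 480 = 576 N, acting at 192 mm from P (one-third of the span from the peak).
ΣF_x = 0: P_x + 380·cos37° = 0 → P_x = -303.5 N.
ΣF_y = 0: P_y − ½·2.4·480 − 440 − 380·sin37° − 270 − 50 = 0 → P_y = 1565 N.
ΣM about P: M_P − (½·2.4·480)·192 − 440·456 − 380·sin37°·908 − 270·733 − 50·617 = 0 → M_P = 747600 N·mm.

P_x = -303.5 N, P_y = 1565 N, M_P = 747600 N·mm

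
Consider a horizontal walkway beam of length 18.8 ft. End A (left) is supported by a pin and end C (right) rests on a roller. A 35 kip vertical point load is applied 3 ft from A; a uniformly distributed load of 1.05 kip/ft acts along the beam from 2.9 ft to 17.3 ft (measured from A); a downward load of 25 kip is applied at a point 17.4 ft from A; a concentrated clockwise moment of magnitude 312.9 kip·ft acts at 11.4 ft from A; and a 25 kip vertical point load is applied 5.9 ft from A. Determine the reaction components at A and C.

A_x = 0, A_y = 38.78 kip, C_y = 61.34 kip

Resultant of the distributed load: 1.05 × 14.4 = 15.12 kip at 10.1 ft from A.
Taking moments about A: C_y·18.8 − 35·3 − (1.05·14.4)·10.1 − 25·17.4 − 312.9 − 25·5.9 = 0 → C_y = 1153.112/18.8 = 61.3357 ≈ 61.34 kip.
ΣF_y = 0: A_y + 61.3357 − 35 − 1.05·14.4 − 25 − 25 = 0 → A_y = 38.78 kip.
ΣF_x = 0: no horizontal applied forces, so A_x = 0.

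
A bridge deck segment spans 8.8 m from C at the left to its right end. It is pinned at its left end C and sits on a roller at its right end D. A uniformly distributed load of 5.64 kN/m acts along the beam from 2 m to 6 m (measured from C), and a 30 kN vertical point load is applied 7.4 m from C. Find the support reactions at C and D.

C_x = 0, C_y = 17.08 kN, D_y = 35.48 kN

Resultant of the distributed load: 5.64 × 4 = 22.56 kN at 4 m from C.
Taking moments about C: D_y·8.8 − (5.64·4)·4 − 30·7.4 = 0 → D_y = 312.24/8.8 = 35.4818 ≈ 35.48 kN.
ΣF_y = 0: C_y + 35.4818 − 5.64·4 − 30 = 0 → C_y = 17.08 kN.
ΣF_x = 0: no horizontal applied forces, so C_x = 0.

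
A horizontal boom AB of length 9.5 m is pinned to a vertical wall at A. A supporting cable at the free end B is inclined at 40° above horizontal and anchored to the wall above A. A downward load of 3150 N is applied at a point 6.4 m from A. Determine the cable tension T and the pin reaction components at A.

T = 3301 N, A_x = 2529 N, A_y = 1028 N

ΣM about A: T·sin40°·9.5 − 3150·6.4 = 0 → T = 20160/(9.5·0.642788) = 3301.41 ≈ 3301 N.
ΣF_x = 0: A_x − T·cos40° = 0 → A_x = 3301.41 × 0.766044 = 2529 N.
ΣF_y = 0: A_y + T·sin40° − 3150 = 0 → A_y = 3150 − 3301.41 × 0.642788 = 1028 N.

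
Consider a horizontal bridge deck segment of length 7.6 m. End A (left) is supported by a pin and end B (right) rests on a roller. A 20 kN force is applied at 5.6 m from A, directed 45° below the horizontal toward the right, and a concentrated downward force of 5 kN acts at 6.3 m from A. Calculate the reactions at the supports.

ΣM about A: B_y·7.6 − 20·sin45°·5.6 − 5·6.3 = 0 → B_y = 110.696/7.6 = 14.5653 ≈ 14.57 kN.
ΣF_y = 0: A_y + 14.5653 − 20·sin45° − 5 = 0 → A_y = 4.577 kN.
ΣF_x = 0: A_x + 20·cos45° = 0 → A_x = -14.14 kN.

A_x = -14.14 kN, A_y = 4.577 kN, B_y = 14.57 kN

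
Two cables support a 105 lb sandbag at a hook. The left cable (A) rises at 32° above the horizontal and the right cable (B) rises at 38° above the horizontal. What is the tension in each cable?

T_A = 88.05 lb, T_B = 94.76 lb

ΣF_x = 0: −T_A·cos32° + T_B·cos38° = 0 → T_B = 1.07619·T_A.
ΣF_y = 0: T_A·sin32° + T_B·sin38° = 105.
Substitute: T_A·(0.529919 + 1.07619·0.615661) = 105 → T_A = 88.0513 ≈ 88.05 lb.
Then T_B = 1.07619 × 88.0513 = 94.76 lb.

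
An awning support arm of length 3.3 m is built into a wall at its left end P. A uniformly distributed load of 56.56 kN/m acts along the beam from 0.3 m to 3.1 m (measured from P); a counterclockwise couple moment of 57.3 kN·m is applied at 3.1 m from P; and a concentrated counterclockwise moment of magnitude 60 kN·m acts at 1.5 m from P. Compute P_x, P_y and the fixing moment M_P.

P_x = 0, P_y = 158.4 kN, M_P = 151.9 kN·m

Resultant of the distributed load: 56.56 × 2.8 = 158.368 kN at 1.7 m from P.
ΣF_x = 0: P_x = 0.
ΣF_y = 0: P_y − 56.56·2.8 = 0 → P_y = 158.4 kN.
ΣM about P: M_P − (56.56·2.8)·1.7 + 57.3 + 60 = 0 → M_P = 151.9 kN·m.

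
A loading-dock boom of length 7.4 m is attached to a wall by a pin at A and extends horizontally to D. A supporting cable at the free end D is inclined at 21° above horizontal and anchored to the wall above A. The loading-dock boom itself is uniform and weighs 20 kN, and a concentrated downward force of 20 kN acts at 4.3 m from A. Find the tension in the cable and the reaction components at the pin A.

T = 60.33 kN, A_x = 56.33 kN, A_y = 18.38 kN

ΣM about A: T·sin21°·7.4 − 20·3.7 − 20·4.3 = 0 → T = 160/(7.4·0.358368) = 60.3336 ≈ 60.33 kN.
ΣF_x = 0: A_x − T·cos21° = 0 → A_x = 60.3336 × 0.93358 = 56.33 kN.
ΣF_y = 0: A_y + T·sin21° − 20 − 20 = 0 → A_y = 40 − 60.3336 × 0.358368 = 18.38 kN.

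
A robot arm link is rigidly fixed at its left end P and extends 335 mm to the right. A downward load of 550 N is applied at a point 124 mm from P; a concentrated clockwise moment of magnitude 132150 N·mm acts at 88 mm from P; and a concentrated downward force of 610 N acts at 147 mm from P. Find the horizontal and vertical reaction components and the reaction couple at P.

ΣF_x = 0: P_x = 0.
ΣF_y = 0: P_y − 550 − 610 = 0 → P_y = 1160 N.
ΣM about P: M_P − 550·124 − 132150 − 610·147 = 0 → M_P = 290000 N·mm.

P_x = 0, P_y = 1160 N, M_P = 290000 N·mm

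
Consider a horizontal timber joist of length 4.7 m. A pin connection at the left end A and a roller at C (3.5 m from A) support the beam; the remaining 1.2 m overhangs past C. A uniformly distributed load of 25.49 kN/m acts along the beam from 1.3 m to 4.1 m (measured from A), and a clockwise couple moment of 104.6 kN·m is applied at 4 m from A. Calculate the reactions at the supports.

Resultant of the distributed load: 25.49 × 2.8 = 71.372 kN at 2.7 m from A.
ΣM about A: C_y·3.5 − (25.49·2.8)·2.7 − 104.6 = 0 → C_y = 297.3044/3.5 = 84.9441 ≈ 84.94 kN.
ΣF_y = 0: A_y + 84.9441 − 25.49·2.8 = 0 → A_y = -13.57 kN.
ΣF_x = 0: no horizontal applied forces, so A_x = 0.

A_x = 0, A_y = -13.57 kN, C_y = 84.94 kN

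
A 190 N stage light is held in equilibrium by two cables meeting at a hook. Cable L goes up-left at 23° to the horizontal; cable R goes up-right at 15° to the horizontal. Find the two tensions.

T_L = 298.1 N, T_R = 284.1 N

ΣF_x = 0: −T_L·cos23° + T_R·cos15° = 0 → T_R = 0.952977·T_L.
ΣF_y = 0: T_L·sin23° + T_R·sin15° = 190.
Substitute: T_L·(0.390731 + 0.952977·0.258819) = 190 → T_L = 298.096 ≈ 298.1 N.
Then T_R = 0.952977 × 298.096 = 284.1 N.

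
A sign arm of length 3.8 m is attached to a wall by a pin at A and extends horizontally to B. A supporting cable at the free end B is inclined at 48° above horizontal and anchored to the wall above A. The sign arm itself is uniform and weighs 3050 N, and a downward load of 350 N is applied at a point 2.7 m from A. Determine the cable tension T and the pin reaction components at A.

T = 2387 N, A_x = 1597 N, A_y = 1626 N

ΣM about A: T·sin48°·3.8 − 3050·1.9 − 350·2.7 = 0 → T = 6740/(3.8·0.743145) = 2386.73 ≈ 2387 N.
ΣF_x = 0: A_x − T·cos48° = 0 → A_x = 2386.73 × 0.669131 = 1597 N.
ΣF_y = 0: A_y + T·sin48° − 3050 − 350 = 0 → A_y = 3400 − 2386.73 × 0.743145 = 1626 N.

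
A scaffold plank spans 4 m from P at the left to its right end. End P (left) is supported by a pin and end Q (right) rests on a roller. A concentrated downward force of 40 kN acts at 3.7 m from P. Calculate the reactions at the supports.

Taking moments about P: Q_y·4 − 40·3.7 = 0 → Q_y = 148/4 = 37.00 kN.
ΣF_y = 0: P_y + 37 − 40 = 0 → P_y = 3.000 kN.
ΣF_x = 0: no horizontal applied forces, so P_x = 0.

P_x = 0, P_y = 3.000 kN, Q_y = 37.00 kN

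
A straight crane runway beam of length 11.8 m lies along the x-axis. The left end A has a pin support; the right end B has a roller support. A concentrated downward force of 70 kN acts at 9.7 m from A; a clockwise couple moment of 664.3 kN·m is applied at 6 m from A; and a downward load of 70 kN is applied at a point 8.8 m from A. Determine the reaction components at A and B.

A_x = 0, A_y = -26.04 kN, B_y = 166.0 kN

ΣM about A: B_y·11.8 − 70·9.7 − 664.3 − 70·8.8 = 0 → B_y = 1959.3/11.8 = 166.042 ≈ 166.0 kN.
ΣF_y = 0: A_y + 166.042 − 70 − 70 = 0 → A_y = -26.04 kN.
ΣF_x = 0: no horizontal applied forces, so A_x = 0.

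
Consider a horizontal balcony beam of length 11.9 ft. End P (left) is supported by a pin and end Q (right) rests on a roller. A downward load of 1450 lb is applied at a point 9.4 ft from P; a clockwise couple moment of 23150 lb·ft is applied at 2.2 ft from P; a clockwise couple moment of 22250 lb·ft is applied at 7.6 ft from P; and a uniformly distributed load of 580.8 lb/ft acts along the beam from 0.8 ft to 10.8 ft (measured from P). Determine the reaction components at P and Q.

P_x = 0, P_y = -533.3 lb, Q_y = 7791 lb

Resultant of the distributed load: 580.8 × 10 = 5808 lb at 5.8 ft from P.
Moments about P: Q_y·11.9 − 1450·9.4 − 23150 − 22250 − (580.8·10)·5.8 = 0 → Q_y = 92716.4/11.9 = 7791.29 ≈ 7791 lb.
ΣF_y = 0: P_y + 7791.29 − 1450 − 580.8·10 = 0 → P_y = -533.3 lb.
ΣF_x = 0: no horizontal applied forces, so P_x = 0.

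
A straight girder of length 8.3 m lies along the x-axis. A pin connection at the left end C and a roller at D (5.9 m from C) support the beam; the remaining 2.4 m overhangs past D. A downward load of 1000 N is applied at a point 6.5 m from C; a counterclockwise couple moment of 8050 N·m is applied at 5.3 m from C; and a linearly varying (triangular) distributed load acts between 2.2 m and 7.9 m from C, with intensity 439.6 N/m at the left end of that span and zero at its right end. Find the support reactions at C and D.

Resultant of the triangular load: ½ × 439.6 × 5.7 = 1252.86 N, acting at 4.1 m from C (one-third of the span from the peak).
Taking moments about C: D_y·5.9 − 1000·6.5 + 8050 − (½·439.6·5.7)·4.1 = 0 → D_y = 3586.726/5.9 = 607.92 ≈ 607.9 N.
ΣF_y = 0: C_y + 607.92 − 1000 − ½·439.6·5.7 = 0 → C_y = 1645 N.
ΣF_x = 0: no horizontal applied forces, so C_x = 0.

C_x = 0, C_y = 1645 N, D_y = 607.9 N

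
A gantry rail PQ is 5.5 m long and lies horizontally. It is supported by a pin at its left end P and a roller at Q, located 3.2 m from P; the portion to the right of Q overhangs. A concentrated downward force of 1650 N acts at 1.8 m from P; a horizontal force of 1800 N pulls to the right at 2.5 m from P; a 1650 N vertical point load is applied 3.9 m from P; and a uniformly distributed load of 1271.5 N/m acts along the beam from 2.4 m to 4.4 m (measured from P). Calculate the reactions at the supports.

P_x = -1800 N, P_y = 202.0 N, Q_y = 5641 N

Resultant of the distributed load: 1271.5 × 2 = 2543 N at 3.4 m from P.
Taking moments about P: Q_y·3.2 − 1650·1.8 − 1650·3.9 − (1271.5·2)·3.4 = 0 → Q_y = 18051.2/3.2 = 5641 N.
ΣF_y = 0: P_y + 5641 − 1650 − 1650 − 1271.5·2 = 0 → P_y = 202.0 N.
ΣF_x = 0: P_x + 1800 = 0 → P_x = -1800 N.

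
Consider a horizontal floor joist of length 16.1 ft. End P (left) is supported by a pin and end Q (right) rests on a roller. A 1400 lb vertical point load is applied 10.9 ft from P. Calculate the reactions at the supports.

Taking moments about P: Q_y·16.1 − 1400·10.9 = 0 → Q_y = 15260/16.1 = 947.826 ≈ 947.8 lb.
ΣF_y = 0: P_y + 947.826 − 1400 = 0 → P_y = 452.2 lb.
ΣF_x = 0: no horizontal applied forces, so P_x = 0.

P_x = 0, P_y = 452.2 lb, Q_y = 947.8 lb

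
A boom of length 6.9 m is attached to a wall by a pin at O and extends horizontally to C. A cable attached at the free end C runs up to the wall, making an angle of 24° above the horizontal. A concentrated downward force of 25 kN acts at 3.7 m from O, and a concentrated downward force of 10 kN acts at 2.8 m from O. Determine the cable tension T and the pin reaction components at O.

ΣM about O: T·sin24°·6.9 − 25·3.7 − 10·2.8 = 0 → T = 120.5/(6.9·0.406737) = 42.9363 ≈ 42.94 kN.
ΣF_x = 0: O_x − T·cos24° = 0 → O_x = 42.9363 × 0.913545 = 39.22 kN.
ΣF_y = 0: O_y + T·sin24° − 25 − 10 = 0 → O_y = 35 − 42.9363 × 0.406737 = 17.54 kN.

T = 42.94 kN, O_x = 39.22 kN, O_y = 17.54 kN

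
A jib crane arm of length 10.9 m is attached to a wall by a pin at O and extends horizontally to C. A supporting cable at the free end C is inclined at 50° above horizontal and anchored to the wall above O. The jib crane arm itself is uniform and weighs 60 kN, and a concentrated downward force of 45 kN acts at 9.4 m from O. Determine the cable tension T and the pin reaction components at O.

T = 89.82 kN, O_x = 57.74 kN, O_y = 36.19 kN

ΣM about O: T·sin50°·10.9 − 60·5.45 − 45·9.4 = 0 → T = 750/(10.9·0.766044) = 89.8217 ≈ 89.82 kN.
ΣF_x = 0: O_x − T·cos50° = 0 → O_x = 89.8217 × 0.642788 = 57.74 kN.
ΣF_y = 0: O_y + T·sin50° − 60 − 45 = 0 → O_y = 105 − 89.8217 × 0.766044 = 36.19 kN.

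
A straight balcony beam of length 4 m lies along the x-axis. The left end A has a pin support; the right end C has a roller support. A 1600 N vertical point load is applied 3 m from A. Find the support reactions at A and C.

Taking moments about A: C_y·4 − 1600·3 = 0 → C_y = 4800/4 = 1200 N.
ΣF_y = 0: A_y + 1200 − 1600 = 0 → A_y = 400.0 N.
ΣF_x = 0: no horizontal applied forces, so A_x = 0.

A_x = 0, A_y = 400.0 N, C_y = 1200 N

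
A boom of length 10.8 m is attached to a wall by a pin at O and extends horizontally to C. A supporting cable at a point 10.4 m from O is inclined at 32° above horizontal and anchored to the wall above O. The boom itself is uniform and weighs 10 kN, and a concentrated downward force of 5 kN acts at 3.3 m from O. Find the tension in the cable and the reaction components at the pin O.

ΣM about O: T·sin32°·10.4 − 10·5.4 − 5·3.3 = 0 → T = 70.5/(10.4·0.529919) = 12.7922 ≈ 12.79 kN.
ΣF_x = 0: O_x − T·cos32° = 0 → O_x = 12.7922 × 0.848048 = 10.85 kN.
ΣF_y = 0: O_y + T·sin32° − 10 − 5 = 0 → O_y = 15 − 12.7922 × 0.529919 = 8.221 kN.

T = 12.79 kN, O_x = 10.85 kN, O_y = 8.221 kN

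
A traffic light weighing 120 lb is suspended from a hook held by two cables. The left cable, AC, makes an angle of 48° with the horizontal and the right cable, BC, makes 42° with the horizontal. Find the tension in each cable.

ΣF_x = 0: −T_AC·cos48° + T_BC·cos42° = 0 → T_BC = 0.900404·T_AC.
ΣF_y = 0: T_AC·sin48° + T_BC·sin42° = 120.
Substitute: T_AC·(0.743145 + 0.900404·0.669131) = 120 → T_AC = 89.1773 ≈ 89.18 lb.
Then T_BC = 0.900404 × 89.1773 = 80.30 lb.

T_AC = 89.18 lb, T_BC = 80.30 lb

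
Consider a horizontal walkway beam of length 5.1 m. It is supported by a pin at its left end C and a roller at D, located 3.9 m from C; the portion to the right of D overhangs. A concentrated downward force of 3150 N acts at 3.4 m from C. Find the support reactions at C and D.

ΣM about C: D_y·3.9 − 3150·3.4 = 0 → D_y = 10710/3.9 = 2746.15 ≈ 2746 N.
ΣF_y = 0: C_y + 2746.15 − 3150 = 0 → C_y = 403.8 N.
ΣF_x = 0: no horizontal applied forces, so C_x = 0.

C_x = 0, C_y = 403.8 N, D_y = 2746 N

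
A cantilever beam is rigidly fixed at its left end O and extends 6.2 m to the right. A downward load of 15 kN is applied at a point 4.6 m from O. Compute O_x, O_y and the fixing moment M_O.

O_x = 0, O_y = 15.00 kN, M_O = 69.00 kN·m

ΣF_x = 0: O_x = 0.
ΣF_y = 0: O_y − 15 = 0 → O_y = 15.00 kN.
ΣM about O: M_O − 15·4.6 = 0 → M_O = 69.00 kN·m.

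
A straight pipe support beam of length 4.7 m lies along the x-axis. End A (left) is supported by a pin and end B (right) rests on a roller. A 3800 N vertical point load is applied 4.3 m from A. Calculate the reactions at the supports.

ΣM about A: B_y·4.7 − 3800·4.3 = 0 → B_y = 16340/4.7 = 3476.6 ≈ 3477 N.
ΣF_y = 0: A_y + 3476.6 − 3800 = 0 → A_y = 323.4 N.
ΣF_x = 0: no horizontal applied forces, so A_x = 0.

A_x = 0, A_y = 323.4 N, B_y = 3477 N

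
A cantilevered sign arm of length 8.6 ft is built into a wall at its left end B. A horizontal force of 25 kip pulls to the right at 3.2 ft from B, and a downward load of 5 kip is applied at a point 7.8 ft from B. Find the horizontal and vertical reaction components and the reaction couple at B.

B_x = -25.00 kip, B_y = 5.000 kip, M_B = 39.00 kip·ft

ΣF_x = 0: B_x + 25 = 0 → B_x = -25.00 kip.
ΣF_y = 0: B_y − 5 = 0 → B_y = 5.000 kip.
ΣM about B: M_B − 5·7.8 = 0 → M_B = 39.00 kip·ft.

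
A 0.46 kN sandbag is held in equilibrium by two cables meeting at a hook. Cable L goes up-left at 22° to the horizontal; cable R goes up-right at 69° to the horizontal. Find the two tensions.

ΣF_x = 0: −T_L·cos22° + T_R·cos69° = 0 → T_R = 2.58724·T_L.
ΣF_y = 0: T_L·sin22° + T_R·sin69° = 0.46.
Substitute: T_L·(0.374607 + 2.58724·0.93358) = 0.46 → T_L = 0.164874 ≈ 0.1649 kN.
Then T_R = 2.58724 × 0.164874 = 0.4266 kN.

T_L = 0.1649 kN, T_R = 0.4266 kN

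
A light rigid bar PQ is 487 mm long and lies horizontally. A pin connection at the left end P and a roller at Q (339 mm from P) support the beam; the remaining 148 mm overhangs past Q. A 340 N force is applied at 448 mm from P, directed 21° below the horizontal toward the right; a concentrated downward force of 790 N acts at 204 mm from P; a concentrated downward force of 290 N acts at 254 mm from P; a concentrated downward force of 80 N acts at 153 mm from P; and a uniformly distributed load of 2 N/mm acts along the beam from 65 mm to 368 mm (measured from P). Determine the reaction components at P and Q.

P_x = -317.4 N, P_y = 611.0 N, Q_y = 1277 N

Resultant of the distributed load: 2 × 303 = 606 N at 216.5 mm from P.
ΣM about P: Q_y·339 − 340·sin21°·448 − 790·204 − 290·254 − 80·153 − (2·303)·216.5 = 0 → Q_y = 432846/339 = 1276.83 ≈ 1277 N.
ΣF_y = 0: P_y + 1276.83 − 340·sin21° − 790 − 290 − 80 − 2·303 = 0 → P_y = 611.0 N.
ΣF_x = 0: P_x + 340·cos21° = 0 → P_x = -317.4 N.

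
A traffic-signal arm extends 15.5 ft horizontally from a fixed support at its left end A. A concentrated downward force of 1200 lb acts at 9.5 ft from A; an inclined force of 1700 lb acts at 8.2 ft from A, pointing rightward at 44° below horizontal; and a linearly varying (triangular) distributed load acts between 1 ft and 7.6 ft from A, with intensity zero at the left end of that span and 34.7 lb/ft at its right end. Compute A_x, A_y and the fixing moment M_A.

Resultant of the triangular load: ½ × 34.7 × 6.6 = 114.51 lb, acting at 5.4 ft from A (one-third of the span from the peak).
ΣF_x = 0: A_x + 1700·cos44° = 0 → A_x = -1223 lb.
ΣF_y = 0: A_y − 1200 − 1700·sin44° − ½·34.7·6.6 = 0 → A_y = 2495 lb.
ΣM about A: M_A − 1200·9.5 − 1700·sin44°·8.2 − (½·34.7·6.6)·5.4 = 0 → M_A = 21700 lb·ft.

A_x = -1223 lb, A_y = 2495 lb, M_A = 21700 lb·ft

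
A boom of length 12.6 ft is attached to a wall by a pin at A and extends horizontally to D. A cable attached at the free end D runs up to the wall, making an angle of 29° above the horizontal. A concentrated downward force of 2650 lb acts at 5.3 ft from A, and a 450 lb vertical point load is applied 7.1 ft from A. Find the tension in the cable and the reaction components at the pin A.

T = 2822 lb, A_x = 2468 lb, A_y = 1732 lb

ΣM about A: T·sin29°·12.6 − 2650·5.3 − 450·7.1 = 0 → T = 17240/(12.6·0.48481) = 2822.25 ≈ 2822 lb.
ΣF_x = 0: A_x − T·cos29° = 0 → A_x = 2822.25 × 0.87462 = 2468 lb.
ΣF_y = 0: A_y + T·sin29° − 2650 − 450 = 0 → A_y = 3100 − 2822.25 × 0.48481 = 1732 lb.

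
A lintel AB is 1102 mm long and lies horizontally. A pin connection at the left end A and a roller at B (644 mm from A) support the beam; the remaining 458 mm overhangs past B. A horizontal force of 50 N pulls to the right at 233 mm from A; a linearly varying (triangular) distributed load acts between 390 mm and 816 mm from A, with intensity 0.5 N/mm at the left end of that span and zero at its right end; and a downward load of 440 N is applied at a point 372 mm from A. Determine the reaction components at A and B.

Resultant of the triangular load: ½ × 0.5 × 426 = 106.5 N, acting at 532 mm from A (one-third of the span from the peak).
ΣM about A: B_y·644 − (½·0.5·426)·532 − 440·372 = 0 → B_y = 220338/644 = 342.14 ≈ 342.1 N.
ΣF_y = 0: A_y + 342.14 − ½·0.5·426 − 440 = 0 → A_y = 204.4 N.
ΣF_x = 0: A_x + 50 = 0 → A_x = -50.00 N.

A_x = -50.00 N, A_y = 204.4 N, B_y = 342.1 N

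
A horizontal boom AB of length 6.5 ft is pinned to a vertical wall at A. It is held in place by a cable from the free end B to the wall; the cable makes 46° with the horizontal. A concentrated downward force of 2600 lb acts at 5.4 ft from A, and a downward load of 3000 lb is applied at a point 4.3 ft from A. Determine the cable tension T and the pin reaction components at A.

T = 5762 lb, A_x = 4002 lb, A_y = 1455 lb

ΣM about A: T·sin46°·6.5 − 2600·5.4 − 3000·4.3 = 0 → T = 26940/(6.5·0.71934) = 5761.69 ≈ 5762 lb.
ΣF_x = 0: A_x − T·cos46° = 0 → A_x = 5761.69 × 0.694658 = 4002 lb.
ΣF_y = 0: A_y + T·sin46° − 2600 − 3000 = 0 → A_y = 5600 − 5761.69 × 0.71934 = 1455 lb.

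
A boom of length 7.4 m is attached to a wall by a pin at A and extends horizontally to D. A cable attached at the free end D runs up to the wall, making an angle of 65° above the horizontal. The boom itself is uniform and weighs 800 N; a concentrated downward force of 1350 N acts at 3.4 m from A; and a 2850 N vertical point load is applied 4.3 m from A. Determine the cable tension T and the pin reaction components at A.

ΣM about A: T·sin65°·7.4 − 800·3.7 − 1350·3.4 − 2850·4.3 = 0 → T = 19805/(7.4·0.906308) = 2953.03 ≈ 2953 N.
ΣF_x = 0: A_x − T·cos65° = 0 → A_x = 2953.03 × 0.422618 = 1248 N.
ΣF_y = 0: A_y + T·sin65° − 800 − 1350 − 2850 = 0 → A_y = 5000 − 2953.03 × 0.906308 = 2324 N.

T = 2953 N, A_x = 1248 N, A_y = 2324 N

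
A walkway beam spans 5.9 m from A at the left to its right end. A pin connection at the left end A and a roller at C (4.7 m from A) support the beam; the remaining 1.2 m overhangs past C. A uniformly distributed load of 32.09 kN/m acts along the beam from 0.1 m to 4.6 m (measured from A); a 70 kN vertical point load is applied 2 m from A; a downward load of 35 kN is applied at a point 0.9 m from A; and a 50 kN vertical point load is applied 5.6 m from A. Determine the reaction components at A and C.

Resultant of the distributed load: 32.09 × 4.5 = 144.405 kN at 2.35 m from A.
Moments about A: C_y·4.7 − (32.09·4.5)·2.35 − 70·2 − 35·0.9 − 50·5.6 = 0 → C_y = 790.85175/4.7 = 168.266 ≈ 168.3 kN.
ΣF_y = 0: A_y + 168.266 − 32.09·4.5 − 70 − 35 − 50 = 0 → A_y = 131.1 kN.
ΣF_x = 0: no horizontal applied forces, so A_x = 0.

A_x = 0, A_y = 131.1 kN, C_y = 168.3 kN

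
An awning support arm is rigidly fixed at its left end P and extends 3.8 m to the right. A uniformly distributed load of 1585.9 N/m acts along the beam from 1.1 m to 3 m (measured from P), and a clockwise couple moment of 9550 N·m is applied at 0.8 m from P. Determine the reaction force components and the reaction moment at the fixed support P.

Resultant of the distributed load: 1585.9 × 1.9 = 3013.21 N at 2.05 m from P.
ΣF_x = 0: P_x = 0.
ΣF_y = 0: P_y − 1585.9·1.9 = 0 → P_y = 3013 N.
ΣM about P: M_P − (1585.9·1.9)·2.05 − 9550 = 0 → M_P = 15730 N·m.

P_x = 0, P_y = 3013 N, M_P = 15730 N·m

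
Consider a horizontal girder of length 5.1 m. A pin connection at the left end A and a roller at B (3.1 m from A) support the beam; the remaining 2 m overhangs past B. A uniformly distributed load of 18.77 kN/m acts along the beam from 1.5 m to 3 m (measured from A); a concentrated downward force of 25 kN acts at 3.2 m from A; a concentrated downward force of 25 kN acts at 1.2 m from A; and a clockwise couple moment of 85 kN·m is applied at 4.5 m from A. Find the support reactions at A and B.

A_x = 0, A_y = -5.183 kN, B_y = 83.34 kN

Resultant of the distributed load: 18.77 × 1.5 = 28.155 kN at 2.25 m from A.
Taking moments about A: B_y·3.1 − (18.77·1.5)·2.25 − 25·3.2 − 25·1.2 − 85 = 0 → B_y = 258.34875/3.1 = 83.3383 ≈ 83.34 kN.
ΣF_y = 0: A_y + 83.3383 − 18.77·1.5 − 25 − 25 = 0 → A_y = -5.183 kN.
ΣF_x = 0: no horizontal applied forces, so A_x = 0.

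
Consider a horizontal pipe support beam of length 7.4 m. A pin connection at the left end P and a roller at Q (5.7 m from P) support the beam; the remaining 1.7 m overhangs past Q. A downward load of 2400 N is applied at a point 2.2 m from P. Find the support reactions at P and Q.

Moments about P: Q_y·5.7 − 2400·2.2 = 0 → Q_y = 5280/5.7 = 926.316 ≈ 926.3 N.
ΣF_y = 0: P_y + 926.316 − 2400 = 0 → P_y = 1474 N.
ΣF_x = 0: no horizontal applied forces, so P_x = 0.

P_x = 0, P_y = 1474 N, Q_y = 926.3 N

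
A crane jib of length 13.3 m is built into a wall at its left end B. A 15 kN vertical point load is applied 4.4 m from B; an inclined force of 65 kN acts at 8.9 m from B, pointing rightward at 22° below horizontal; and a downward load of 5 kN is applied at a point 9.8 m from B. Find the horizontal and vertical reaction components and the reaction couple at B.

ΣF_x = 0: B_x + 65·cos22° = 0 → B_x = -60.27 kN.
ΣF_y = 0: B_y − 15 − 65·sin22° − 5 = 0 → B_y = 44.35 kN.
ΣM about B: M_B − 15·4.4 − 65·sin22°·8.9 − 5·9.8 = 0 → M_B = 331.7 kN·m.

B_x = -60.27 kN, B_y = 44.35 kN, M_B = 331.7 kN·m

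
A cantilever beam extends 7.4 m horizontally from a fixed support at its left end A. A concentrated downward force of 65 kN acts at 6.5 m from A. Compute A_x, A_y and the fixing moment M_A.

ΣF_x = 0: A_x = 0.
ΣF_y = 0: A_y − 65 = 0 → A_y = 65.00 kN.
ΣM about A: M_A − 65·6.5 = 0 → M_A = 422.5 kN·m.

A_x = 0, A_y = 65.00 kN, M_A = 422.5 kN·m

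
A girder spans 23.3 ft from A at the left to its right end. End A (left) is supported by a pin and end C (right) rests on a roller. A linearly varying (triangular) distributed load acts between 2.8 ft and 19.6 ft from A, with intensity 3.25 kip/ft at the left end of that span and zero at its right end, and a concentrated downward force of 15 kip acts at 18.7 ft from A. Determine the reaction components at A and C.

Resultant of the triangular load: ½ × 3.25 × 16.8 = 27.3 kip, acting at 8.4 ft from A (one-third of the span from the peak).
Moments about A: C_y·23.3 − (½·3.25·16.8)·8.4 − 15·18.7 = 0 → C_y = 509.82/23.3 = 21.8807 ≈ 21.88 kip.
ΣF_y = 0: A_y + 21.8807 − ½·3.25·16.8 − 15 = 0 → A_y = 20.42 kip.
ΣF_x = 0: no horizontal applied forces, so A_x = 0.

A_x = 0, A_y = 20.42 kip, C_y = 21.88 kip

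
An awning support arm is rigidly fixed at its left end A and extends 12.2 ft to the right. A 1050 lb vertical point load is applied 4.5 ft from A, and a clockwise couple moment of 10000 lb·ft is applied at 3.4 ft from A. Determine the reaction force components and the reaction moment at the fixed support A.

A_x = 0, A_y = 1050 lb, M_A = 14720 lb·ft

ΣF_x = 0: A_x = 0.
ΣF_y = 0: A_y − 1050 = 0 → A_y = 1050 lb.
ΣM about A: M_A − 1050·4.5 − 10000 = 0 → M_A = 14720 lb·ft.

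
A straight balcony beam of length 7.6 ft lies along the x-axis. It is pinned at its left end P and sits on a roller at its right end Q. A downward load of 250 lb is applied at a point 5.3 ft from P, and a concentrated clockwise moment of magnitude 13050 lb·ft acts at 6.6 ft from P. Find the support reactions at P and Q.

P_x = 0, P_y = -1641 lb, Q_y = 1891 lb

ΣM about P: Q_y·7.6 − 250·5.3 − 13050 = 0 → Q_y = 14375/7.6 = 1891.45 ≈ 1891 lb.
ΣF_y = 0: P_y + 1891.45 − 250 = 0 → P_y = -1641 lb.
ΣF_x = 0: no horizontal applied forces, so P_x = 0.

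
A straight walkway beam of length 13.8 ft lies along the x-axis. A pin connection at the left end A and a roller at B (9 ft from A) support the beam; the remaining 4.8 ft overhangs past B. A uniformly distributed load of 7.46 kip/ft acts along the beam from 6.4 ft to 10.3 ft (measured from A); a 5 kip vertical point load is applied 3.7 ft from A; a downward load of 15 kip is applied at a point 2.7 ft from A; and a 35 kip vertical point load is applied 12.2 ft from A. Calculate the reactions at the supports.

Resultant of the distributed load: 7.46 × 3.9 = 29.094 kip at 8.35 ft from A.
Taking moments about A: B_y·9 − (7.46·3.9)·8.35 − 5·3.7 − 15·2.7 − 35·12.2 = 0 → B_y = 728.9349/9 = 80.9928 ≈ 80.99 kip.
ΣF_y = 0: A_y + 80.9928 − 7.46·3.9 − 5 − 15 − 35 = 0 → A_y = 3.101 kip.
ΣF_x = 0: no horizontal applied forces, so A_x = 0.

A_x = 0, A_y = 3.101 kip, B_y = 80.99 kip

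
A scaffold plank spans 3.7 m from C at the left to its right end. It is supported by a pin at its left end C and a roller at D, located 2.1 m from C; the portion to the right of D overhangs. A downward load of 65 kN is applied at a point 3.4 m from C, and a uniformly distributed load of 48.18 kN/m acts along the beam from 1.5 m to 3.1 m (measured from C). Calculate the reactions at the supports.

C_x = 0, C_y = -47.58 kN, D_y = 189.7 kN

Resultant of the distributed load: 48.18 × 1.6 = 77.088 kN at 2.3 m from C.
Taking moments about C: D_y·2.1 − 65·3.4 − (48.18·1.6)·2.3 = 0 → D_y = 398.3024/2.1 = 189.668 ≈ 189.7 kN.
ΣF_y = 0: C_y + 189.668 − 65 − 48.18·1.6 = 0 → C_y = -47.58 kN.
ΣF_x = 0: no horizontal applied forces, so C_x = 0.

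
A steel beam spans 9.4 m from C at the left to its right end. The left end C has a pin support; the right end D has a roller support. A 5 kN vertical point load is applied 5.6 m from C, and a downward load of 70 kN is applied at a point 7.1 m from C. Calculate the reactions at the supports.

C_x = 0, C_y = 19.15 kN, D_y = 55.85 kN

Moments about C: D_y·9.4 − 5·5.6 − 70·7.1 = 0 → D_y = 525/9.4 = 55.8511 ≈ 55.85 kN.
ΣF_y = 0: C_y + 55.8511 − 5 − 70 = 0 → C_y = 19.15 kN.
ΣF_x = 0: no horizontal applied forces, so C_x = 0.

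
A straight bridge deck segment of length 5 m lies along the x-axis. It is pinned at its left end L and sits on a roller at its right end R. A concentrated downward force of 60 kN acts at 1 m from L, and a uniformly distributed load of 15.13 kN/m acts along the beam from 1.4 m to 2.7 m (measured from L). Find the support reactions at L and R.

L_x = 0, L_y = 59.60 kN, R_y = 20.06 kN

Resultant of the distributed load: 15.13 × 1.3 = 19.669 kN at 2.05 m from L.
Taking moments about L: R_y·5 − 60·1 − (15.13·1.3)·2.05 = 0 → R_y = 100.32145/5 = 20.0643 ≈ 20.06 kN.
ΣF_y = 0: L_y + 20.0643 − 60 − 15.13·1.3 = 0 → L_y = 59.60 kN.
ΣF_x = 0: no horizontal applied forces, so L_x = 0.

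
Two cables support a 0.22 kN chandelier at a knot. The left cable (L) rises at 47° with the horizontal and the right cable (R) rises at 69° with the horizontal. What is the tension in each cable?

ΣF_x = 0: −T_L·cos47° + T_R·cos69° = 0 → T_R = 1.90307·T_L.
ΣF_y = 0: T_L·sin47° + T_R·sin69° = 0.22.
Substitute: T_L·(0.731354 + 1.90307·0.93358) = 0.22 → T_L = 0.0877185 ≈ 0.08772 kN.
Then T_R = 1.90307 × 0.0877185 = 0.1669 kN.

T_L = 0.08772 kN, T_R = 0.1669 kN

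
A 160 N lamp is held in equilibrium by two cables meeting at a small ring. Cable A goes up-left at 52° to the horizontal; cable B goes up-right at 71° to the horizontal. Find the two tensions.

T_A = 62.11 N, T_B = 117.5 N

ΣF_x = 0: −T_A·cos52° + T_B·cos71° = 0 → T_B = 1.89104·T_A.
ΣF_y = 0: T_A·sin52° + T_B·sin71° = 160.
Substitute: T_A·(0.788011 + 1.89104·0.945519) = 160 → T_A = 62.1112 ≈ 62.11 N.
Then T_B = 1.89104 × 62.1112 = 117.5 N.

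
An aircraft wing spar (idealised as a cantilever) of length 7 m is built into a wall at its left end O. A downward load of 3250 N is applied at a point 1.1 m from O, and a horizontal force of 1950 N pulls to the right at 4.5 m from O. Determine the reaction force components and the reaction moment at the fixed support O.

ΣF_x = 0: O_x + 1950 = 0 → O_x = -1950 N.
ΣF_y = 0: O_y − 3250 = 0 → O_y = 3250 N.
ΣM about O: M_O − 3250·1.1 = 0 → M_O = 3575 N·m.

O_x = -1950 N, O_y = 3250 N, M_O = 3575 N·m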